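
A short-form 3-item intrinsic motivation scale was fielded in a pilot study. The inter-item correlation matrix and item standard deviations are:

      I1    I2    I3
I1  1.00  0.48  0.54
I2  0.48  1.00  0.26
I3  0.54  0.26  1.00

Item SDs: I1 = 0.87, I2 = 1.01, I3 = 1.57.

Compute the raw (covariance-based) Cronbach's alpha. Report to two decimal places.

α = 0.64

Σσ²ᵢ = 0.87² + 1.01² + 1.57² = 4.2419
Covariances σ_ij = r_ij · s_i · s_j:
  σ(I1,I2) = 0.48 × 0.87 × 1.01 = 0.4218
  σ(I1,I3) = 0.54 × 0.87 × 1.57 = 0.7376
  σ(I2,I3) = 0.26 × 1.01 × 1.57 = 0.4123
σ²_T = Σσ²ᵢ + 2·Σσ_ij = 4.2419 + 2 × 1.5717 = 7.3853
α = (3/2)·(1 − 4.2419/7.3853) = 0.64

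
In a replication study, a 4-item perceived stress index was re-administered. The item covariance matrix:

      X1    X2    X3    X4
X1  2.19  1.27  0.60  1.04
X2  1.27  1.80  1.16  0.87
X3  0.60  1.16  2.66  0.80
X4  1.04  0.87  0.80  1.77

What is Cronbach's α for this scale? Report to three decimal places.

sum of item variances = 2.19 + 1.80 + 2.66 + 1.77 = 8.42
Sum of off-diagonal covariances = 5.74
Var(T) = 8.42 + 2 × 5.74 = 19.90
α = (k/(k−1))·(1 − sum of item variances/Var(T)) = (4/3)·(1 − 8.42/19.90) = 0.769

α = 0.769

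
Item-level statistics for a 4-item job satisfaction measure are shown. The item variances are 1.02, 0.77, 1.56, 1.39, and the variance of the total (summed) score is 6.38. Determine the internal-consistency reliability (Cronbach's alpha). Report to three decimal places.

sum of item variances = 1.02 + 0.77 + 1.56 + 1.39 = 4.74
α = (k/(k−1))·(1 − sum of item variances/σ²_total) = (4/3)·(1 − 4.74/6.38) = 0.343

α = 0.343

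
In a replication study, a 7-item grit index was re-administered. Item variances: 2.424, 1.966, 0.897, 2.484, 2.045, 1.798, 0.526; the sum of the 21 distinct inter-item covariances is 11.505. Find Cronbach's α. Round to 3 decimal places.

α = 0.764

Σσ²ᵢ = 2.424 + 1.966 + 0.897 + 2.484 + 2.045 + 1.798 + 0.526 = 12.140
Sum of distinct covariances = 11.505
total variance = Σσ²ᵢ + 2·Σcov = 12.140 + 2 × 11.505 = 35.150
α = (7/6)·(1 − 12.140/35.150) = 0.764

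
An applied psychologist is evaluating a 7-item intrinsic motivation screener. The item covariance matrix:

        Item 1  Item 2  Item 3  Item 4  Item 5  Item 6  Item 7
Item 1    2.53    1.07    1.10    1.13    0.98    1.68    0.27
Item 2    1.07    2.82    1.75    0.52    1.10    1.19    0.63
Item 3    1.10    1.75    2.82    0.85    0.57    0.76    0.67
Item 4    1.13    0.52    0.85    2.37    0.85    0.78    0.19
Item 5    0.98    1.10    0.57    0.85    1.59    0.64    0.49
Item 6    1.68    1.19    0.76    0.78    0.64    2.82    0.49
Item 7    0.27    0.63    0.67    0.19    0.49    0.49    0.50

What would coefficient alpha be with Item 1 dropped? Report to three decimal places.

α = 0.768

Remaining items: Item 2, Item 3, Item 4, Item 5, Item 6, Item 7 (k = 6).
ΣVar(i) = 2.82 + 2.82 + 2.37 + 1.59 + 2.82 + 0.50 = 12.92
σ²_T = 12.92 + 2 × 11.48 = 35.88
α (item deleted) = (6/5)·(1 − 12.92/35.88) = 0.768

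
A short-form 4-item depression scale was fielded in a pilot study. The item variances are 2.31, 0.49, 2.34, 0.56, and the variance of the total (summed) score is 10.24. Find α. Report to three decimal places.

Σσᵢ² = 2.31 + 0.49 + 2.34 + 0.56 = 5.70
α = (k/(k−1))·(1 − Σσᵢ²/σ²_total) = (4/3)·(1 − 5.70/10.24) = 0.591

α = 0.591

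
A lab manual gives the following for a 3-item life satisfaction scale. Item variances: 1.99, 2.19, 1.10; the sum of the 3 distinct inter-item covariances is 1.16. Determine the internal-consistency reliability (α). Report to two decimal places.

sum of item variances = 1.99 + 2.19 + 1.10 = 5.28
Sum of distinct covariances = 1.16
total variance = sum of item variances + 2·Σcov = 5.28 + 2 × 1.16 = 7.60
α = (3/2)·(1 − 5.28/7.60) = 0.46

α = 0.46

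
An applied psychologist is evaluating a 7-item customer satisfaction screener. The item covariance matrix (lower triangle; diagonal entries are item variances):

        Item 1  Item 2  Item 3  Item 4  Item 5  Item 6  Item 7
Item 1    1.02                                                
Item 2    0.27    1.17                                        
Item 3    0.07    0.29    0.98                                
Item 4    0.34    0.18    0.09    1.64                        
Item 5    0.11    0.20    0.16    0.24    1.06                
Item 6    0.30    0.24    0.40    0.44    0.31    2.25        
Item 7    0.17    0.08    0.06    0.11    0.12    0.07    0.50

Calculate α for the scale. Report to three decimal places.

ΣVar(i) = 1.02 + 1.17 + 0.98 + 1.64 + 1.06 + 2.25 + 0.50 = 8.62
Σ_{i<j} σ_ij = 4.25
σ²_total = 8.62 + 2 × 4.25 = 17.12
α = (k/(k−1))·(1 − ΣVar(i)/σ²_total) = (7/6)·(1 − 8.62/17.12) = 0.579

α = 0.579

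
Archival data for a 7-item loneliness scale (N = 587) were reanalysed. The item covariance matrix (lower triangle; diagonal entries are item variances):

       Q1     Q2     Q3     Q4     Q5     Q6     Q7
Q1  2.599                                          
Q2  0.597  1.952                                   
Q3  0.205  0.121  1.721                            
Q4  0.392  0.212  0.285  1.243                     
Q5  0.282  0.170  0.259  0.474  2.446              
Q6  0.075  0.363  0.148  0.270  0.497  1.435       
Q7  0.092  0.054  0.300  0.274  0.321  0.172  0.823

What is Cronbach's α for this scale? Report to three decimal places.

Cronbach's α = 0.556

ΣVar(i) = 2.599 + 1.952 + 1.721 + 1.243 + 2.446 + 1.435 + 0.823 = 12.219
Sum of off-diagonal covariances = 5.563
σ²_T = 12.219 + 2 × 5.563 = 23.345
α = (k/(k−1))·(1 − ΣVar(i)/σ²_T) = (7/6)·(1 − 12.219/23.345) = 0.556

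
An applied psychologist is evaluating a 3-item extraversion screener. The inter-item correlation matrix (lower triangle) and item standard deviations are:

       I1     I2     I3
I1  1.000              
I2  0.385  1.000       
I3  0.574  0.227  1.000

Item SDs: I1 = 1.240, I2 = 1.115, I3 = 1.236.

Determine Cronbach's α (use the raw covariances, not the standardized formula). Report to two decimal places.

Σσ²ᵢ = 1.240² + 1.115² + 1.236² = 4.3085
Covariances σ_ij = r_ij · s_i · s_j:
  σ(I1,I2) = 0.385 × 1.240 × 1.115 = 0.5323
  σ(I1,I3) = 0.574 × 1.240 × 1.236 = 0.8797
  σ(I2,I3) = 0.227 × 1.115 × 1.236 = 0.3128
σ²_T = Σσ²ᵢ + 2·Σσ_ij = 4.3085 + 2 × 1.7248 = 7.7581
α = (3/2)·(1 − 4.3085/7.7581) = 0.67

Cronbach's α = 0.67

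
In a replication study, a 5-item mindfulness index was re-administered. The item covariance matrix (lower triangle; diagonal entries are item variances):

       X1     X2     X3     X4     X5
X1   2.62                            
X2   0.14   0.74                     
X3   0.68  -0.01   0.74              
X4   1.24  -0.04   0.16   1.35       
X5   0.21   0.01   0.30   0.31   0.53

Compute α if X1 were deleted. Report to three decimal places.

α = 0.404

Remaining items: X2, X3, X4, X5 (k = 4).
Σσᵢ² = 0.74 + 0.74 + 1.35 + 0.53 = 3.36
Var(T) = 3.36 + 2 × 0.73 = 4.82
α (item deleted) = (4/3)·(1 − 3.36/4.82) = 0.404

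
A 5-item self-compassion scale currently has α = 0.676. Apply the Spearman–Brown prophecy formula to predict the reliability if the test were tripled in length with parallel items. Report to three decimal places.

Length factor m = 3
α' = m·α / (1 + (m−1)·α)
   = 3 × 0.676 / (1 + (3 − 1) × 0.676)
   = 2.0280 / 2.3520 = 0.862

predicted reliability = 0.862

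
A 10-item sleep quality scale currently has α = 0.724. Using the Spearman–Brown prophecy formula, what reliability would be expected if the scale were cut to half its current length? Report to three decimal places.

predicted reliability = 0.567

Length factor m = 1/2
α' = m·α / (1 − (1−m)·α)
   = 1/2 × 0.724 / (1 − (1 − 1/2) × 0.724)
   = 0.3620 / 0.6380 = 0.567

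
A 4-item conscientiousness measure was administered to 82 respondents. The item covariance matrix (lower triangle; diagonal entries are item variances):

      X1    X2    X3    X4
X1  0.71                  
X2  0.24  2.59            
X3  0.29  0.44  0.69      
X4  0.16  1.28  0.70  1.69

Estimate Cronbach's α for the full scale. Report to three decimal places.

ΣVar(i) = 0.71 + 2.59 + 0.69 + 1.69 = 5.68
Sum of the distinct covariances = 3.11
total variance = 5.68 + 2 × 3.11 = 11.90
α = (k/(k−1))·(1 − ΣVar(i)/total variance) = (4/3)·(1 − 5.68/11.90) = 0.697

α = 0.697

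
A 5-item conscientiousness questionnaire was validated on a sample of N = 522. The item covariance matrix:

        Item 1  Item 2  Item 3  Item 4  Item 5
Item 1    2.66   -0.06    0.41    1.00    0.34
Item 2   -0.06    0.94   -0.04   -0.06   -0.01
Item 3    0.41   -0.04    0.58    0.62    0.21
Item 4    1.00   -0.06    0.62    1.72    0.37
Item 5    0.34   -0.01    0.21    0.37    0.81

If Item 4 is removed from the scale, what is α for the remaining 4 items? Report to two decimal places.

α = 0.34

Remaining items: Item 1, Item 2, Item 3, Item 5 (k = 4).
Σσᵢ² = 2.66 + 0.94 + 0.58 + 0.81 = 4.99
Var(T) = 4.99 + 2 × 0.85 = 6.69
α (item deleted) = (4/3)·(1 − 4.99/6.69) = 0.34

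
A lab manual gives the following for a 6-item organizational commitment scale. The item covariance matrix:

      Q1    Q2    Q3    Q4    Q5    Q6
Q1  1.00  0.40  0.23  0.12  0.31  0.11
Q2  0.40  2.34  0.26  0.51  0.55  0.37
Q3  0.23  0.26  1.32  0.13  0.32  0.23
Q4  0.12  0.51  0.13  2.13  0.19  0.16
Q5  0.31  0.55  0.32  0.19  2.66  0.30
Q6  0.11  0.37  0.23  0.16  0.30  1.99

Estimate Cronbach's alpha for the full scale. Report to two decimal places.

sum of item variances = 1.00 + 2.34 + 1.32 + 2.13 + 2.66 + 1.99 = 11.44
Sum of the distinct covariances = 4.19
σ²_T = 11.44 + 2 × 4.19 = 19.82
α = (k/(k−1))·(1 − sum of item variances/σ²_T) = (6/5)·(1 − 11.44/19.82) = 0.51

α = 0.51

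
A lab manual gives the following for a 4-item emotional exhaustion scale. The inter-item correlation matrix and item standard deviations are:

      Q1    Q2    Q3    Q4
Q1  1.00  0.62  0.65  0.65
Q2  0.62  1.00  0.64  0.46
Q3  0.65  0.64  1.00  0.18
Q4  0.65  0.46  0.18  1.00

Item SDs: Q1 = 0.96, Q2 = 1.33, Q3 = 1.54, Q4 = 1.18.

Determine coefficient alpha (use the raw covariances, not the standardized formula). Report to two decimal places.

α = 0.80

Σσ²ᵢ = 0.96² + 1.33² + 1.54² + 1.18² = 6.4545
Covariances σ_ij = r_ij · s_i · s_j:
  σ(Q1,Q2) = 0.62 × 0.96 × 1.33 = 0.7916
  σ(Q1,Q3) = 0.65 × 0.96 × 1.54 = 0.9610
  σ(Q1,Q4) = 0.65 × 0.96 × 1.18 = 0.7363
  σ(Q2,Q3) = 0.64 × 1.33 × 1.54 = 1.3108
  σ(Q2,Q4) = 0.46 × 1.33 × 1.18 = 0.7219
  σ(Q3,Q4) = 0.18 × 1.54 × 1.18 = 0.3271
σ²_T = Σσ²ᵢ + 2·Σσ_ij = 6.4545 + 2 × 4.8487 = 16.1519
α = (4/3)·(1 − 6.4545/16.1519) = 0.80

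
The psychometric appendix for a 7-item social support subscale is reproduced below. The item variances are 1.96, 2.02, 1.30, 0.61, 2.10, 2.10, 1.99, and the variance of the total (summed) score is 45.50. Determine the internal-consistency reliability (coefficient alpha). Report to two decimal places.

ΣVar(i) = 1.96 + 2.02 + 1.30 + 0.61 + 2.10 + 2.10 + 1.99 = 12.08
α = (k/(k−1))·(1 − ΣVar(i)/σ²_total) = (7/6)·(1 − 12.08/45.50) = 0.86

coefficient alpha = 0.86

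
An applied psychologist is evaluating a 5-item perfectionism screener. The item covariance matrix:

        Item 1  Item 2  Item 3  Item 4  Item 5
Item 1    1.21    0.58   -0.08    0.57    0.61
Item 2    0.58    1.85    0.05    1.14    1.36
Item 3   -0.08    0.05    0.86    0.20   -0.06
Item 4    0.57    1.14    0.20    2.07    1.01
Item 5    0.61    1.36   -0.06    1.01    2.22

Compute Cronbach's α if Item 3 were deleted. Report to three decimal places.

Remaining items: Item 1, Item 2, Item 4, Item 5 (k = 4).
Σσ²ᵢ = 1.21 + 1.85 + 2.07 + 2.22 = 7.35
σ²_T = 7.35 + 2 × 5.27 = 17.89
α (item deleted) = (4/3)·(1 − 7.35/17.89) = 0.786

Cronbach's α = 0.786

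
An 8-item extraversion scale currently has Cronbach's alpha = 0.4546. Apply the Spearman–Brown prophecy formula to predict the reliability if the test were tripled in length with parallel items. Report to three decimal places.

Length factor m = 3
α' = m·α / (1 + (m−1)·α)
   = 3 × 0.4546 / (1 + (3 − 1) × 0.4546)
   = 1.3638 / 1.9092 = 0.714

predicted reliability = 0.714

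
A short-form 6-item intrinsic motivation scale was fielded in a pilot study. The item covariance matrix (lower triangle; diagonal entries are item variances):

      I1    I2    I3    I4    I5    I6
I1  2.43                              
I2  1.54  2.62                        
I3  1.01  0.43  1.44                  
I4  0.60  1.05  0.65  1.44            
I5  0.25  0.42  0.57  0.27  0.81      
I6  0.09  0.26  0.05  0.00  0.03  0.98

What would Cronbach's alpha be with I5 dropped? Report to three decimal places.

Cronbach's alpha = 0.701

Remaining items: I1, I2, I3, I4, I6 (k = 5).
Σσ²ᵢ = 2.43 + 2.62 + 1.44 + 1.44 + 0.98 = 8.91
σ²_T = 8.91 + 2 × 5.68 = 20.27
α (item deleted) = (5/4)·(1 − 8.91/20.27) = 0.701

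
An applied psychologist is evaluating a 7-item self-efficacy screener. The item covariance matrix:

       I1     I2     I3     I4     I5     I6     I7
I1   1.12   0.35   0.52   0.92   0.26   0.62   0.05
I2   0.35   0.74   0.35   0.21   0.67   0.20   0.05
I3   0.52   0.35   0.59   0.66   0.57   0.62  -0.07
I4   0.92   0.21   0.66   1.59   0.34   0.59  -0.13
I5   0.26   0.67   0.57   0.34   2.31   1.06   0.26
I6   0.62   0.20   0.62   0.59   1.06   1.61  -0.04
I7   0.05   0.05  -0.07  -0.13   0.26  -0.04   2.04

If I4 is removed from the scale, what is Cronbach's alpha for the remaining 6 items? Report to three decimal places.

α = 0.678

Remaining items: I1, I2, I3, I5, I6, I7 (k = 6).
ΣVar(i) = 1.12 + 0.74 + 0.59 + 2.31 + 1.61 + 2.04 = 8.41
total variance = 8.41 + 2 × 5.47 = 19.35
α (item deleted) = (6/5)·(1 − 8.41/19.35) = 0.678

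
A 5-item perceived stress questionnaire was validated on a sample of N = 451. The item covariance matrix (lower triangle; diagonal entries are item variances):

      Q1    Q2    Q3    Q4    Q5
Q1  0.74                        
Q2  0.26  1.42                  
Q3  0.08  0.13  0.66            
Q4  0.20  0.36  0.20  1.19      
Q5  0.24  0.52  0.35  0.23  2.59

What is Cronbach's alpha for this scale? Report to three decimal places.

ΣVar(i) = 0.74 + 1.42 + 0.66 + 1.19 + 2.59 = 6.60
Sum of the distinct covariances = 2.57
total variance = 6.60 + 2 × 2.57 = 11.74
α = (k/(k−1))·(1 − ΣVar(i)/total variance) = (5/4)·(1 − 6.60/11.74) = 0.547

α = 0.547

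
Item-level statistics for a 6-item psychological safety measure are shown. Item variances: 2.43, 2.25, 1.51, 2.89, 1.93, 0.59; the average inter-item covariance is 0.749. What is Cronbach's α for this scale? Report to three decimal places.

Σσ²ᵢ = 2.43 + 2.25 + 1.51 + 2.89 + 1.93 + 0.59 = 11.60
Sum of the 15 distinct covariances = 15 × 0.749 = 11.235
σ²_T = Σσ²ᵢ + 2·Σcov = 11.60 + 2 × 11.235 = 34.070
α = (6/5)·(1 − 11.60/34.070) = 0.791

α = 0.791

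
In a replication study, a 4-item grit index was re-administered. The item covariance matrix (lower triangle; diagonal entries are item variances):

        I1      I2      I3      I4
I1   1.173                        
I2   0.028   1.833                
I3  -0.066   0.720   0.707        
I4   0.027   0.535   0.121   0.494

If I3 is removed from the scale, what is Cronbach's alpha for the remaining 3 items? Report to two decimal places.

Remaining items: I1, I2, I4 (k = 3).
ΣVar(i) = 1.173 + 1.833 + 0.494 = 3.500
σ²_T = 3.500 + 2 × 0.590 = 4.680
α (item deleted) = (3/2)·(1 − 3.500/4.680) = 0.38

α = 0.38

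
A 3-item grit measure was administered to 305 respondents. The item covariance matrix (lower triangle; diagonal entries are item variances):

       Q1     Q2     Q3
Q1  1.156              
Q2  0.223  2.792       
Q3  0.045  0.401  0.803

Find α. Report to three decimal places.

Σσ²ᵢ = 1.156 + 2.792 + 0.803 = 4.751
Sum of the distinct covariances = 0.669
σ²_total = 4.751 + 2 × 0.669 = 6.089
α = (k/(k−1))·(1 − Σσ²ᵢ/σ²_total) = (3/2)·(1 − 4.751/6.089) = 0.330

α = 0.330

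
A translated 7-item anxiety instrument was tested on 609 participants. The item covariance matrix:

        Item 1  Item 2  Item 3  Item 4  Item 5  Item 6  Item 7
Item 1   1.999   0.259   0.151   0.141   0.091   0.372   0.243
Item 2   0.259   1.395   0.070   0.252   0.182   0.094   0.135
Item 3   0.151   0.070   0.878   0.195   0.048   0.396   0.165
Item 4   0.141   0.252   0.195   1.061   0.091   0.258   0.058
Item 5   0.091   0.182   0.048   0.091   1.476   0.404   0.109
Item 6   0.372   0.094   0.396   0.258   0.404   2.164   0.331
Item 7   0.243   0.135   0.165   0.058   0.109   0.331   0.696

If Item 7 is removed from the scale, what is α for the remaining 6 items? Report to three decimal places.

Remaining items: Item 1, Item 2, Item 3, Item 4, Item 5, Item 6 (k = 6).
sum of item variances = 1.999 + 1.395 + 0.878 + 1.061 + 1.476 + 2.164 = 8.973
σ²_T = 8.973 + 2 × 3.004 = 14.981
α (item deleted) = (6/5)·(1 − 8.973/14.981) = 0.481

α = 0.481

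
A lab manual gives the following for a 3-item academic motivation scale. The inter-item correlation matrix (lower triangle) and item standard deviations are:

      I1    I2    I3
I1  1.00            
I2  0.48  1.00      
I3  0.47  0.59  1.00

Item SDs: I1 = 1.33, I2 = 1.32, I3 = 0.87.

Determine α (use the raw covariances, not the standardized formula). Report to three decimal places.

Σσ²ᵢ = 1.33² + 1.32² + 0.87² = 4.2682
Covariances σ_ij = r_ij · s_i · s_j:
  σ(I1,I2) = 0.48 × 1.33 × 1.32 = 0.8427
  σ(I1,I3) = 0.47 × 1.33 × 0.87 = 0.5438
  σ(I2,I3) = 0.59 × 1.32 × 0.87 = 0.6776
σ²_T = Σσ²ᵢ + 2·Σσ_ij = 4.2682 + 2 × 2.0641 = 8.3964
α = (3/2)·(1 − 4.2682/8.3964) = 0.737

α = 0.737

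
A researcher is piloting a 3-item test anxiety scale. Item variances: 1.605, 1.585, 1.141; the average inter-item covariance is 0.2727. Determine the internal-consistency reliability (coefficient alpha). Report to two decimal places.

α = 0.41

Σσ²ᵢ = 1.605 + 1.585 + 1.141 = 4.331
Sum of the 3 distinct covariances = 3 × 0.2727 = 0.8181
σ²_T = Σσ²ᵢ + 2·Σcov = 4.331 + 2 × 0.8181 = 5.9672
α = (3/2)·(1 − 4.331/5.9672) = 0.41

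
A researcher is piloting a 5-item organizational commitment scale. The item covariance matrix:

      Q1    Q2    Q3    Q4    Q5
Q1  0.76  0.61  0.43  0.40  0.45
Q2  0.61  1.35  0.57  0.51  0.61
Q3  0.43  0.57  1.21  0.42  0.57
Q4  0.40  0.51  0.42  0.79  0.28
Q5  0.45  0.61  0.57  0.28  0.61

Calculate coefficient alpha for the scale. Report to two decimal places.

Σσ²ᵢ = 0.76 + 1.35 + 1.21 + 0.79 + 0.61 = 4.72
Sum of the distinct covariances = 4.85
σ²_total = 4.72 + 2 × 4.85 = 14.42
α = (k/(k−1))·(1 − Σσ²ᵢ/σ²_total) = (5/4)·(1 − 4.72/14.42) = 0.84

coefficient alpha = 0.84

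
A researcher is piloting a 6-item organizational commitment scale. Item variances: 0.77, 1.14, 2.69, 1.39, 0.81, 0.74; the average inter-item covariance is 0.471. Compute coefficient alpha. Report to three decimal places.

sum of item variances = 0.77 + 1.14 + 2.69 + 1.39 + 0.81 + 0.74 = 7.54
Sum of the 15 distinct covariances = 15 × 0.471 = 7.065
σ²_total = sum of item variances + 2·Σcov = 7.54 + 2 × 7.065 = 21.670
α = (6/5)·(1 − 7.54/21.670) = 0.782

coefficient alpha = 0.782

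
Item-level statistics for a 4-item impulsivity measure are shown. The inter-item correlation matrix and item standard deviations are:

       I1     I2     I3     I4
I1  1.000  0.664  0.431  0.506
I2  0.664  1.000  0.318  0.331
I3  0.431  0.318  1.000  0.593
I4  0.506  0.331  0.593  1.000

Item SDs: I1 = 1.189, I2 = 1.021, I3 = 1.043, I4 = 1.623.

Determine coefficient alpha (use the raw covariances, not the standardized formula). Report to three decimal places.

Σσ²ᵢ = 1.189² + 1.021² + 1.043² + 1.623² = 6.1781
Covariances σ_ij = r_ij · s_i · s_j:
  σ(I1,I2) = 0.664 × 1.189 × 1.021 = 0.8061
  σ(I1,I3) = 0.431 × 1.189 × 1.043 = 0.5345
  σ(I1,I4) = 0.506 × 1.189 × 1.623 = 0.9765
  σ(I2,I3) = 0.318 × 1.021 × 1.043 = 0.3386
  σ(I2,I4) = 0.331 × 1.021 × 1.623 = 0.5485
  σ(I3,I4) = 0.593 × 1.043 × 1.623 = 1.0038
σ²_T = Σσ²ᵢ + 2·Σσ_ij = 6.1781 + 2 × 4.2080 = 14.5941
α = (4/3)·(1 − 6.1781/14.5941) = 0.769

α = 0.769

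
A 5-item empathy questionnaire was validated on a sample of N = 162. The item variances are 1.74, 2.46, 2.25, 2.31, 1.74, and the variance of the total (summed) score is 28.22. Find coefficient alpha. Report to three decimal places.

Σσ²ᵢ = 1.74 + 2.46 + 2.25 + 2.31 + 1.74 = 10.50
α = (k/(k−1))·(1 − Σσ²ᵢ/σ²_total) = (5/4)·(1 − 10.50/28.22) = 0.785

α = 0.785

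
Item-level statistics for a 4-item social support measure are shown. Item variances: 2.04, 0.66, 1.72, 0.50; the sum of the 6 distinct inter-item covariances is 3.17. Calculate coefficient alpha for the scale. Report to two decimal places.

α = 0.75

ΣVar(i) = 2.04 + 0.66 + 1.72 + 0.50 = 4.92
Sum of distinct covariances = 3.17
σ²_total = ΣVar(i) + 2·Σcov = 4.92 + 2 × 3.17 = 11.26
α = (4/3)·(1 − 4.92/11.26) = 0.75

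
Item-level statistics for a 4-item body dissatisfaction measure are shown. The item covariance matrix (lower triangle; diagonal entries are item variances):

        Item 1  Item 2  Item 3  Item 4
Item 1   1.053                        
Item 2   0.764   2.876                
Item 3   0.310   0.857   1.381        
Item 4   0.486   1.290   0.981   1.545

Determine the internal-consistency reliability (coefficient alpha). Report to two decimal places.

Σσ²ᵢ = 1.053 + 2.876 + 1.381 + 1.545 = 6.855
Sum of the distinct covariances = 4.688
Var(T) = 6.855 + 2 × 4.688 = 16.231
α = (k/(k−1))·(1 − Σσ²ᵢ/Var(T)) = (4/3)·(1 − 6.855/16.231) = 0.77

coefficient alpha = 0.77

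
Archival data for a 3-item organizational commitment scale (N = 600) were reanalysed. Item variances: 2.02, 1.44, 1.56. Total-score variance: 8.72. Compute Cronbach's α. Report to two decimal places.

ΣVar(i) = 2.02 + 1.44 + 1.56 = 5.02
α = (k/(k−1))·(1 − ΣVar(i)/total variance) = (3/2)·(1 − 5.02/8.72) = 0.64

Cronbach's α = 0.64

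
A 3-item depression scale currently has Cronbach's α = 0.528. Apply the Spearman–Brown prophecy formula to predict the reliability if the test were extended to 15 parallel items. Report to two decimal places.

predicted reliability = 0.85

Length factor m = 15/3 = 5.0000
α' = m·α / (1 + (m−1)·α)
   = 15/3 × 0.528 / (1 + (15/3 − 1) × 0.528)
   = 2.6400 / 3.1120 = 0.85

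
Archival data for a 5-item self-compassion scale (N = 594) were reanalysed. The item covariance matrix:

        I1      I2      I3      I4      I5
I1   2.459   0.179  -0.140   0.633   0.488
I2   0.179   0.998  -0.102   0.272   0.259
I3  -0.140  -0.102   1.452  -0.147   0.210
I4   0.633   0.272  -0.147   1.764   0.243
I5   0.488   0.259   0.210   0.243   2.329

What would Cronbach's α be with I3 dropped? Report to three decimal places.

Cronbach's α = 0.473

Remaining items: I1, I2, I4, I5 (k = 4).
Σσᵢ² = 2.459 + 0.998 + 1.764 + 2.329 = 7.550
σ²_total = 7.550 + 2 × 2.074 = 11.698
α (item deleted) = (4/3)·(1 − 7.550/11.698) = 0.473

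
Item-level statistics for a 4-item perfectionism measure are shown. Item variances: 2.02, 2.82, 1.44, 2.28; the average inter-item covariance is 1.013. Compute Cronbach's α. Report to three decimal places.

ΣVar(i) = 2.02 + 2.82 + 1.44 + 2.28 = 8.56
Sum of the 6 distinct covariances = 6 × 1.013 = 6.078
σ²_total = ΣVar(i) + 2·Σcov = 8.56 + 2 × 6.078 = 20.716
α = (4/3)·(1 − 8.56/20.716) = 0.782

Cronbach's α = 0.782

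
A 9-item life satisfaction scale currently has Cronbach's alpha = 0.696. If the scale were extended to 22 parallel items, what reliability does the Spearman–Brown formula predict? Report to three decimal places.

Length factor m = 22/9 = 2.4444
α' = m·α / (1 + (m−1)·α)
   = 22/9 × 0.696 / (1 + (22/9 − 1) × 0.696)
   = 1.7013 / 2.0053 = 0.848

predicted reliability = 0.848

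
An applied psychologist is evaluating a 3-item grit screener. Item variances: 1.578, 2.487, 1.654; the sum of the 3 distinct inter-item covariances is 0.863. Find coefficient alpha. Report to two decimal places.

coefficient alpha = 0.35

Σσᵢ² = 1.578 + 2.487 + 1.654 = 5.719
Sum of distinct covariances = 0.863
total variance = Σσᵢ² + 2·Σcov = 5.719 + 2 × 0.863 = 7.445
α = (3/2)·(1 − 5.719/7.445) = 0.35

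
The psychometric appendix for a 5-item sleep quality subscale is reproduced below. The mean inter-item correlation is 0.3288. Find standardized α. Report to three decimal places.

Standardized α = k·r̄ / (1 + (k−1)·r̄) = 5 × 0.3288 / (1 + 4 × 0.3288)
  = 1.6440 / 2.3152 = 0.710

standardized α = 0.710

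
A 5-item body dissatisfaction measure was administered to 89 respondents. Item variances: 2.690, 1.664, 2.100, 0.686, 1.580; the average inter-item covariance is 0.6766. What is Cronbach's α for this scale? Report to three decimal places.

Cronbach's α = 0.760

sum of item variances = 2.690 + 1.664 + 2.100 + 0.686 + 1.580 = 8.720
Sum of the 10 distinct covariances = 10 × 0.6766 = 6.7660
total variance = sum of item variances + 2·Σcov = 8.720 + 2 × 6.7660 = 22.2520
α = (5/4)·(1 − 8.720/22.2520) = 0.760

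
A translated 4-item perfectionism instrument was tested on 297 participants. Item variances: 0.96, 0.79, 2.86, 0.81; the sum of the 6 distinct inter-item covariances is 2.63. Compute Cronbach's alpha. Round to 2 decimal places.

Cronbach's alpha = 0.66

sum of item variances = 0.96 + 0.79 + 2.86 + 0.81 = 5.42
Sum of distinct covariances = 2.63
σ²_total = sum of item variances + 2·Σcov = 5.42 + 2 × 2.63 = 10.68
α = (4/3)·(1 − 5.42/10.68) = 0.66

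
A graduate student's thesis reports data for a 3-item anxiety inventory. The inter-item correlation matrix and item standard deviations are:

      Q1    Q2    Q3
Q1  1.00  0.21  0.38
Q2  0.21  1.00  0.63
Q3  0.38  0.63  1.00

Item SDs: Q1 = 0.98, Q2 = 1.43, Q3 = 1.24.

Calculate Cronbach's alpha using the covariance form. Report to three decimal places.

α = 0.678

Σσ²ᵢ = 0.98² + 1.43² + 1.24² = 4.5429
Covariances σ_ij = r_ij · s_i · s_j:
  σ(Q1,Q2) = 0.21 × 0.98 × 1.43 = 0.2943
  σ(Q1,Q3) = 0.38 × 0.98 × 1.24 = 0.4618
  σ(Q2,Q3) = 0.63 × 1.43 × 1.24 = 1.1171
σ²_T = Σσ²ᵢ + 2·Σσ_ij = 4.5429 + 2 × 1.8732 = 8.2893
α = (3/2)·(1 − 4.5429/8.2893) = 0.678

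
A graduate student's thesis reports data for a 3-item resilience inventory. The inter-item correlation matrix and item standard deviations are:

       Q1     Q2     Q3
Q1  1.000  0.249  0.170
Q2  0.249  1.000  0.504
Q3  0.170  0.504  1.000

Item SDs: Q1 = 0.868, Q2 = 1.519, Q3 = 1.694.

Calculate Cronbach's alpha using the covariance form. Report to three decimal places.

Σσ²ᵢ = 0.868² + 1.519² + 1.694² = 5.9304
Covariances σ_ij = r_ij · s_i · s_j:
  σ(Q1,Q2) = 0.249 × 0.868 × 1.519 = 0.3283
  σ(Q1,Q3) = 0.170 × 0.868 × 1.694 = 0.2500
  σ(Q2,Q3) = 0.504 × 1.519 × 1.694 = 1.2969
σ²_T = Σσ²ᵢ + 2·Σσ_ij = 5.9304 + 2 × 1.8752 = 9.6808
α = (3/2)·(1 − 5.9304/9.6808) = 0.581

Cronbach's alpha = 0.581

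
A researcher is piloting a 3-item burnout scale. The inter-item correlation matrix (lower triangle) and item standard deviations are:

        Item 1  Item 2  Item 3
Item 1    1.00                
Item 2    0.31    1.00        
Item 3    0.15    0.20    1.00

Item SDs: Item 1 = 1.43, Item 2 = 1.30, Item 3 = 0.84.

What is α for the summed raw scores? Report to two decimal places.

Σσ²ᵢ = 1.43² + 1.30² + 0.84² = 4.4405
Covariances σ_ij = r_ij · s_i · s_j:
  σ(Item 1,Item 2) = 0.31 × 1.43 × 1.30 = 0.5763
  σ(Item 1,Item 3) = 0.15 × 1.43 × 0.84 = 0.1802
  σ(Item 2,Item 3) = 0.20 × 1.30 × 0.84 = 0.2184
σ²_T = Σσ²ᵢ + 2·Σσ_ij = 4.4405 + 2 × 0.9749 = 6.3903
α = (3/2)·(1 − 4.4405/6.3903) = 0.46

α = 0.46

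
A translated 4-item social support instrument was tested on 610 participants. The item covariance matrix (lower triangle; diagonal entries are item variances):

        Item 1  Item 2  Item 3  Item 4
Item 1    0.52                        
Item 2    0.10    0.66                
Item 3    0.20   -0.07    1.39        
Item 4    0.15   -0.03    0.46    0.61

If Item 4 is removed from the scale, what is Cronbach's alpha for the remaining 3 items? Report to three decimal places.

Remaining items: Item 1, Item 2, Item 3 (k = 3).
ΣVar(i) = 0.52 + 0.66 + 1.39 = 2.57
total variance = 2.57 + 2 × 0.23 = 3.03
α (item deleted) = (3/2)·(1 − 2.57/3.03) = 0.228

α = 0.228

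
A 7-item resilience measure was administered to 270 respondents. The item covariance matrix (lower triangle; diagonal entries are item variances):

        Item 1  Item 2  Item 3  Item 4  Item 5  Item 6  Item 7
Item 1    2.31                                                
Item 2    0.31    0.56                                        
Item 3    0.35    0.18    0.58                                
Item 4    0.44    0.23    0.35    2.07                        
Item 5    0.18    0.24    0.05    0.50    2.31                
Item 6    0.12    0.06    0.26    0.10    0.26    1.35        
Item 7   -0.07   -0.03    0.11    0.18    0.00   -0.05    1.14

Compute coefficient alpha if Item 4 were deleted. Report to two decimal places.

Remaining items: Item 1, Item 2, Item 3, Item 5, Item 6, Item 7 (k = 6).
sum of item variances = 2.31 + 0.56 + 0.58 + 2.31 + 1.35 + 1.14 = 8.25
total variance = 8.25 + 2 × 1.97 = 12.19
α (item deleted) = (6/5)·(1 − 8.25/12.19) = 0.39

coefficient alpha = 0.39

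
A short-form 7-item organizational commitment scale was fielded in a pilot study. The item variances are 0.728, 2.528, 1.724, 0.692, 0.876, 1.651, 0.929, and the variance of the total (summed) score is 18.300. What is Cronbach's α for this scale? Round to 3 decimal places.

Σσᵢ² = 0.728 + 2.528 + 1.724 + 0.692 + 0.876 + 1.651 + 0.929 = 9.128
α = (k/(k−1))·(1 − Σσᵢ²/total variance) = (7/6)·(1 − 9.128/18.300) = 0.585

Cronbach's α = 0.585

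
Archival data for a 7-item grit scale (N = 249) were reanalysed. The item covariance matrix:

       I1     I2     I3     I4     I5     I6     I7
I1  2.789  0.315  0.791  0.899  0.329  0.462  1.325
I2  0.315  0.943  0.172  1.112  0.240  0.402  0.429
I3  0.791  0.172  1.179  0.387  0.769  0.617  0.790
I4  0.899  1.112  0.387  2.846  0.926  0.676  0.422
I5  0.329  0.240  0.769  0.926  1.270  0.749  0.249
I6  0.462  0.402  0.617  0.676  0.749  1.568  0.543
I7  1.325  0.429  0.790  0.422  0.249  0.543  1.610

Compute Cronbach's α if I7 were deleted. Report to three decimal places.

Remaining items: I1, I2, I3, I4, I5, I6 (k = 6).
sum of item variances = 2.789 + 0.943 + 1.179 + 2.846 + 1.270 + 1.568 = 10.595
σ²_T = 10.595 + 2 × 8.846 = 28.287
α (item deleted) = (6/5)·(1 − 10.595/28.287) = 0.751

α = 0.751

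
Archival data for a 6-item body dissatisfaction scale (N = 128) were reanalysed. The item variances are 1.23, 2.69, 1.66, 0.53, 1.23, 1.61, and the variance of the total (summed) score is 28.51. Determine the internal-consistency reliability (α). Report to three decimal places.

α = 0.823

Σσ²ᵢ = 1.23 + 2.69 + 1.66 + 0.53 + 1.23 + 1.61 = 8.95
α = (k/(k−1))·(1 − Σσ²ᵢ/Var(T)) = (6/5)·(1 − 8.95/28.51) = 0.823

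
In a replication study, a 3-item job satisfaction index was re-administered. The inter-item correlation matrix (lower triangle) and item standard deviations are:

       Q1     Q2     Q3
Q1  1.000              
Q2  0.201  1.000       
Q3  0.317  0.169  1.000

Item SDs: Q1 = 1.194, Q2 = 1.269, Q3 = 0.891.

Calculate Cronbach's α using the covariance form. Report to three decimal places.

α = 0.455

Σσ²ᵢ = 1.194² + 1.269² + 0.891² = 3.8299
Covariances σ_ij = r_ij · s_i · s_j:
  σ(Q1,Q2) = 0.201 × 1.194 × 1.269 = 0.3046
  σ(Q1,Q3) = 0.317 × 1.194 × 0.891 = 0.3372
  σ(Q2,Q3) = 0.169 × 1.269 × 0.891 = 0.1911
σ²_T = Σσ²ᵢ + 2·Σσ_ij = 3.8299 + 2 × 0.8329 = 5.4957
α = (3/2)·(1 − 3.8299/5.4957) = 0.455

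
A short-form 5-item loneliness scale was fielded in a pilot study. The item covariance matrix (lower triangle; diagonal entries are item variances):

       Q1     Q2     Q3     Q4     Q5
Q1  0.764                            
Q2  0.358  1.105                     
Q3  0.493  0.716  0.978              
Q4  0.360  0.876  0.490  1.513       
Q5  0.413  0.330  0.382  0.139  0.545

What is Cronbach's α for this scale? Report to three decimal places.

sum of item variances = 0.764 + 1.105 + 0.978 + 1.513 + 0.545 = 4.905
Sum of off-diagonal covariances = 4.557
Var(T) = 4.905 + 2 × 4.557 = 14.019
α = (k/(k−1))·(1 − sum of item variances/Var(T)) = (5/4)·(1 − 4.905/14.019) = 0.813

Cronbach's α = 0.813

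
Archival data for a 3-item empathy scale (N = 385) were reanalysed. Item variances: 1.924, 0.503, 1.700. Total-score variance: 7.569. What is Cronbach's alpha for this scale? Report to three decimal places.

Σσᵢ² = 1.924 + 0.503 + 1.700 = 4.127
α = (k/(k−1))·(1 − Σσᵢ²/σ²_total) = (3/2)·(1 − 4.127/7.569) = 0.682

α = 0.682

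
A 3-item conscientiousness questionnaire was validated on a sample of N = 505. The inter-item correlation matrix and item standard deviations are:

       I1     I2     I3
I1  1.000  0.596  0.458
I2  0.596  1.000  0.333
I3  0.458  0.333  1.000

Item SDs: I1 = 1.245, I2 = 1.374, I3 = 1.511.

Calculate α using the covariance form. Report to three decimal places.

α = 0.710

Σσ²ᵢ = 1.245² + 1.374² + 1.511² = 5.7210
Covariances σ_ij = r_ij · s_i · s_j:
  σ(I1,I2) = 0.596 × 1.245 × 1.374 = 1.0195
  σ(I1,I3) = 0.458 × 1.245 × 1.511 = 0.8616
  σ(I2,I3) = 0.333 × 1.374 × 1.511 = 0.6913
σ²_T = Σσ²ᵢ + 2·Σσ_ij = 5.7210 + 2 × 2.5724 = 10.8658
α = (3/2)·(1 − 5.7210/10.8658) = 0.710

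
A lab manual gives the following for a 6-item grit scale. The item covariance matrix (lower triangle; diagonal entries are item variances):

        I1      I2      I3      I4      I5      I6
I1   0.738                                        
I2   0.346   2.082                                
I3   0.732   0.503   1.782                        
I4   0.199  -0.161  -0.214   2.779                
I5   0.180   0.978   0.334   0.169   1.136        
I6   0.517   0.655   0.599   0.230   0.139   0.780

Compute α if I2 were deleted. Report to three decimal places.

Remaining items: I1, I3, I4, I5, I6 (k = 5).
Σσᵢ² = 0.738 + 1.782 + 2.779 + 1.136 + 0.780 = 7.215
total variance = 7.215 + 2 × 2.885 = 12.985
α (item deleted) = (5/4)·(1 − 7.215/12.985) = 0.555

α = 0.555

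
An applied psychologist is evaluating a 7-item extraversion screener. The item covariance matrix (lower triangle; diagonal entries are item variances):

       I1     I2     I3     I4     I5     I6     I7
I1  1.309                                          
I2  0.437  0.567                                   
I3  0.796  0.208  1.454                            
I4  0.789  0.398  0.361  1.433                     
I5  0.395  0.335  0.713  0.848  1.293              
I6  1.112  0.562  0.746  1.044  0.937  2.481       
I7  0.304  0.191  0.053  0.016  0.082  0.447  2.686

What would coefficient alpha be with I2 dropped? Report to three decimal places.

α = 0.742

Remaining items: I1, I3, I4, I5, I6, I7 (k = 6).
ΣVar(i) = 1.309 + 1.454 + 1.433 + 1.293 + 2.481 + 2.686 = 10.656
total variance = 10.656 + 2 × 8.643 = 27.942
α (item deleted) = (6/5)·(1 − 10.656/27.942) = 0.742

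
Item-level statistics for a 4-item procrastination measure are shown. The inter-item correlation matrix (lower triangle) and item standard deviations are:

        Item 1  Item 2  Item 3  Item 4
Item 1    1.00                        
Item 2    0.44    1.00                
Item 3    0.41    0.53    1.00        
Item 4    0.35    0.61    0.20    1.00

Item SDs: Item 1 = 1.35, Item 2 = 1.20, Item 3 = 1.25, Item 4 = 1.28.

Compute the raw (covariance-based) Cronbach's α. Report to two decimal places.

Cronbach's α = 0.74

Σσ²ᵢ = 1.35² + 1.20² + 1.25² + 1.28² = 6.4634
Covariances σ_ij = r_ij · s_i · s_j:
  σ(Item 1,Item 2) = 0.44 × 1.35 × 1.20 = 0.7128
  σ(Item 1,Item 3) = 0.41 × 1.35 × 1.25 = 0.6919
  σ(Item 1,Item 4) = 0.35 × 1.35 × 1.28 = 0.6048
  σ(Item 2,Item 3) = 0.53 × 1.20 × 1.25 = 0.7950
  σ(Item 2,Item 4) = 0.61 × 1.20 × 1.28 = 0.9370
  σ(Item 3,Item 4) = 0.20 × 1.25 × 1.28 = 0.3200
σ²_T = Σσ²ᵢ + 2·Σσ_ij = 6.4634 + 2 × 4.0615 = 14.5864
α = (4/3)·(1 − 6.4634/14.5864) = 0.74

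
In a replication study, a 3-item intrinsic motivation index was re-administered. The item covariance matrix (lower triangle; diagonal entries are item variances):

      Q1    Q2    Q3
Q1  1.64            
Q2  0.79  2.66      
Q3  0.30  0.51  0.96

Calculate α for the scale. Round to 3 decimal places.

α = 0.567

Σσᵢ² = 1.64 + 2.66 + 0.96 = 5.26
Sum of off-diagonal covariances = 1.60
Var(T) = 5.26 + 2 × 1.60 = 8.46
α = (k/(k−1))·(1 − Σσᵢ²/Var(T)) = (3/2)·(1 − 5.26/8.46) = 0.567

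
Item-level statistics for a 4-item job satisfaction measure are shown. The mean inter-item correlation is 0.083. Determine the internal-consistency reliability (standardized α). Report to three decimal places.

Standardized α = k·r̄ / (1 + (k−1)·r̄) = 4 × 0.083 / (1 + 3 × 0.083)
  = 0.3320 / 1.2490 = 0.266

α = 0.266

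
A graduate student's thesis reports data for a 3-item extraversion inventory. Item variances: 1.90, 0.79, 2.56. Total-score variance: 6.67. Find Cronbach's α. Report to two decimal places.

α = 0.32

sum of item variances = 1.90 + 0.79 + 2.56 = 5.25
α = (k/(k−1))·(1 − sum of item variances/σ²_total) = (3/2)·(1 − 5.25/6.67) = 0.32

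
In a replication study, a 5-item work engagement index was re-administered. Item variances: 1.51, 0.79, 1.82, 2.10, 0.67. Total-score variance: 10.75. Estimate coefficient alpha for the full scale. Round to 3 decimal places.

Σσᵢ² = 1.51 + 0.79 + 1.82 + 2.10 + 0.67 = 6.89
α = (k/(k−1))·(1 − Σσᵢ²/Var(T)) = (5/4)·(1 − 6.89/10.75) = 0.449

coefficient alpha = 0.449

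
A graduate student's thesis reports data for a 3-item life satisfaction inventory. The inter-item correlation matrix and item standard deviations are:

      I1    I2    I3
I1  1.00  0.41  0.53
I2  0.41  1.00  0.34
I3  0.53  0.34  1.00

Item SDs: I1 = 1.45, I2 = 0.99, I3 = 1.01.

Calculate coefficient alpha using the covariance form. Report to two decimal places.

Σσ²ᵢ = 1.45² + 0.99² + 1.01² = 4.1027
Covariances σ_ij = r_ij · s_i · s_j:
  σ(I1,I2) = 0.41 × 1.45 × 0.99 = 0.5886
  σ(I1,I3) = 0.53 × 1.45 × 1.01 = 0.7762
  σ(I2,I3) = 0.34 × 0.99 × 1.01 = 0.3400
σ²_T = Σσ²ᵢ + 2·Σσ_ij = 4.1027 + 2 × 1.7048 = 7.5123
α = (3/2)·(1 − 4.1027/7.5123) = 0.68

coefficient alpha = 0.68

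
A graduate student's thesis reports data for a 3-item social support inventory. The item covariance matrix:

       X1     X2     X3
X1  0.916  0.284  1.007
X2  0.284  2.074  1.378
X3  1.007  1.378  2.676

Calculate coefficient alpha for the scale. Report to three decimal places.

coefficient alpha = 0.728

sum of item variances = 0.916 + 2.074 + 2.676 = 5.666
Sum of the distinct covariances = 2.669
total variance = 5.666 + 2 × 2.669 = 11.004
α = (k/(k−1))·(1 − sum of item variances/total variance) = (3/2)·(1 − 5.666/11.004) = 0.728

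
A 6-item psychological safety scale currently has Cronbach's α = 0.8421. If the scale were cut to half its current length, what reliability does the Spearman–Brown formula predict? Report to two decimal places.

predicted reliability = 0.73

Length factor m = 1/2
α' = m·α / (1 − (1−m)·α)
   = 1/2 × 0.8421 / (1 − (1 − 1/2) × 0.8421)
   = 0.4210 / 0.5790 = 0.73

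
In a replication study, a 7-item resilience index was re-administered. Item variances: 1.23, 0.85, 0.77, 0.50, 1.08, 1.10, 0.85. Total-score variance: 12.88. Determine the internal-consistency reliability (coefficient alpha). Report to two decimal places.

Σσ²ᵢ = 1.23 + 0.85 + 0.77 + 0.50 + 1.08 + 1.10 + 0.85 = 6.38
α = (k/(k−1))·(1 − Σσ²ᵢ/σ²_total) = (7/6)·(1 − 6.38/12.88) = 0.59

α = 0.59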